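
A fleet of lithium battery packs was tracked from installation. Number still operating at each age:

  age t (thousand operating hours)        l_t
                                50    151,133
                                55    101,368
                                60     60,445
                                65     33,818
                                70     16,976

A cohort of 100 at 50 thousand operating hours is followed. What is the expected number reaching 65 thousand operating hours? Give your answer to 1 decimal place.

22.4

The relevant probability is 33,818/151,133 = 0.223763.
Expected number = 100 × 0.223763 = 22.4.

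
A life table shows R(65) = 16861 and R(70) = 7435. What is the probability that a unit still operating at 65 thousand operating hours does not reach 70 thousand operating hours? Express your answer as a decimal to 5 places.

0.55904

P(fail before 70 | operational at 65) = 1 − R(70)/R(65) = 1 − 7435/16861 = (9426)/16861 = 0.559042.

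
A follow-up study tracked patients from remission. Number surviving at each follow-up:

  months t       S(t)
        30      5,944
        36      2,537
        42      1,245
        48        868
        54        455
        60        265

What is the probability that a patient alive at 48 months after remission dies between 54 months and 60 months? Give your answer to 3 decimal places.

0.219

This is the probability of reaching 54 but not 60, conditional on being alive at 48: (S(54) − S(60)) / S(48).
= (455 − 265) / 868 = 190 / 868 = 0.218894.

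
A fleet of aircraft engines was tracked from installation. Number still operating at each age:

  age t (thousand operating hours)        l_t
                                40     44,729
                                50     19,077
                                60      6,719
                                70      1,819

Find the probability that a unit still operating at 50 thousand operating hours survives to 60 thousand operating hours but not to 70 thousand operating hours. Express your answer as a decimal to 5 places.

0.25685

This is the probability of reaching 60 but not 70, conditional on being operational at 50: (l_60 − l_70) / l_50.
= (6,719 − 1,819) / 19,077 = 4,900 / 19,077 = 0.256854.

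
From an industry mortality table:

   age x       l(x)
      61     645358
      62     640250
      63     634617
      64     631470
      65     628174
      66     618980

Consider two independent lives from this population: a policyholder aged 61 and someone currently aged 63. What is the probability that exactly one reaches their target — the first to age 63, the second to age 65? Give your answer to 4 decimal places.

0.0265

p₁ = l(63)/l(61) = 634617/645358 = 0.983357; p₂ = l(65)/l(63) = 628174/634617 = 0.989847.
P(exactly one) = p₁(1−p₂) + (1−p₁)p₂ = 0.009984 + 0.016474 = 0.026458.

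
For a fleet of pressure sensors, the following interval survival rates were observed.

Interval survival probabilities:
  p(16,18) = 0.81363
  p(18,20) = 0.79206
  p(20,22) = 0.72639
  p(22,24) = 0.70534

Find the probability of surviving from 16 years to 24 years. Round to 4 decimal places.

0.3302

The overall survival probability is 0.81363 × 0.79206 × 0.72639 × 0.70534.
= 0.330182.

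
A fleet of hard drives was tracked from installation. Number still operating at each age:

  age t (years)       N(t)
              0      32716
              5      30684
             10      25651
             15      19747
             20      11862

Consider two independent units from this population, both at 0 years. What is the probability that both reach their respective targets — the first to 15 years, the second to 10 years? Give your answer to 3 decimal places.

p₁ = N(15)/N(0) = 19747/32716 = 0.603588; p₂ = N(10)/N(0) = 25651/32716 = 0.784051.
P(both) = p₁ × p₂ = 0.603588 × 0.784051 = 0.473244.

0.473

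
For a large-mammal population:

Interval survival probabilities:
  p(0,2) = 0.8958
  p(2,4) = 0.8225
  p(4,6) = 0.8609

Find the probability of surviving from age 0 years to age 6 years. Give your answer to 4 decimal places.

0.6343

The overall survival probability is 0.8958 × 0.8225 × 0.8609.
= 0.634307.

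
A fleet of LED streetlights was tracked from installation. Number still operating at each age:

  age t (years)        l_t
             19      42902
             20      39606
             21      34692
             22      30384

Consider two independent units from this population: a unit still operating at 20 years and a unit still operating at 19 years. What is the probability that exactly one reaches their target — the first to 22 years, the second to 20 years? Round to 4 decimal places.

0.2739

p₁ = l_22/l_20 = 30384/39606 = 0.767156; p₂ = l_20/l_19 = 39606/42902 = 0.923174.
P(exactly one) = p₁(1−p₂) + (1−p₁)p₂ = 0.058938 + 0.214956 = 0.273893.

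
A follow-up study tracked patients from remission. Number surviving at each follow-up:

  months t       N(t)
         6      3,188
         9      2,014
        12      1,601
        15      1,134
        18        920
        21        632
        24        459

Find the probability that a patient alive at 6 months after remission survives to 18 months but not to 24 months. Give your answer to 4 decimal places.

This is the probability of reaching 18 but not 24, conditional on being alive at 6: (N(18) − N(24)) / N(6).
= (920 − 459) / 3,188 = 461 / 3,188 = 0.144605.

0.1446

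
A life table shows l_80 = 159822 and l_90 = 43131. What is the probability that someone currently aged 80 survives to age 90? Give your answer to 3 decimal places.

0.270

We want 10p80 = l_90/l_80.
The conditional survival probability is l_90/l_80 = 43131/159822 = 0.269869.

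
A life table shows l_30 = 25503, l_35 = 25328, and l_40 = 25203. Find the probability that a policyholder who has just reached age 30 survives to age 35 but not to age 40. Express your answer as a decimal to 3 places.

0.005

We want 5|5q30 = (l_35 − l_40)/l_30.
This is the probability of reaching 35 but not 40, conditional on being alive at 30: (l_35 − l_40) / l_30.
= (25328 − 25203) / 25503 = 125 / 25503 = 0.004901.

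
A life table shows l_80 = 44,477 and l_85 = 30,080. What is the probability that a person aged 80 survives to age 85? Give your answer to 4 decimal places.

We want 5p80 = l_85/l_80.
The conditional survival probability is l_85/l_80 = 30,080/44,477 = 0.676305.

0.6763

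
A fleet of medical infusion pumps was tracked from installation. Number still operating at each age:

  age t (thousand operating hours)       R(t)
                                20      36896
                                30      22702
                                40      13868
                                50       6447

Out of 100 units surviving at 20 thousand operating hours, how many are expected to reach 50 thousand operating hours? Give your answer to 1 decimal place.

The relevant probability is 6447/36896 = 0.174734.
Expected number = 100 × 0.174734 = 17.5.

17.5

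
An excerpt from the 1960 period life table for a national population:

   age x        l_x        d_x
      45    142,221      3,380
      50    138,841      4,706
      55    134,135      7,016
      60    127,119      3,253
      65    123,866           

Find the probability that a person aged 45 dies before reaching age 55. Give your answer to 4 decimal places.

P(die before 55 | alive at 45) = 1 − l_55/l_45 = 1 − 134,135/142,221 = (8,086)/142,221 = 0.056855.

0.0569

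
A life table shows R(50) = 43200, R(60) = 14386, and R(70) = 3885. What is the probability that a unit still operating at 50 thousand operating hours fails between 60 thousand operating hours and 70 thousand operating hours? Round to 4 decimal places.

0.2431

This is the probability of reaching 60 but not 70, conditional on being operational at 50: (R(60) − R(70)) / R(50).
= (14386 − 3885) / 43200 = 10501 / 43200 = 0.243079.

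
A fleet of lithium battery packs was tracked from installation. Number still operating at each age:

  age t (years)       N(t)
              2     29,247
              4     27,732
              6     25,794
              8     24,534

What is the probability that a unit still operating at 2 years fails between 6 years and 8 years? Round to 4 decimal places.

This is the probability of reaching 6 but not 8, conditional on being operational at 2: (N(6) − N(8)) / N(2).
= (25,794 − 24,534) / 29,247 = 1,260 / 29,247 = 0.043081.

0.0431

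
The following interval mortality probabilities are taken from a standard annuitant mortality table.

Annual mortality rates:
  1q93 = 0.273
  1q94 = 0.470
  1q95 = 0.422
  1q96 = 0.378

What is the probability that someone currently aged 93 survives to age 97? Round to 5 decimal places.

Survival from 93 to 97 is the product of surviving each interval: (1 − 0.273) × (1 − 0.470) × (1 − 0.422) × (1 − 0.378).
= 0.727 × 0.530 × 0.578 × 0.622 = 0.138525.

0.13853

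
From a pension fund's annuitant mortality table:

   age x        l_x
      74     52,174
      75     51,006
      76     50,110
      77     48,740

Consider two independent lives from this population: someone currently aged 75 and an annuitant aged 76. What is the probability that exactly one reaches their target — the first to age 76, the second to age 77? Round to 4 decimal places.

0.0439

p₁ = l_76/l_75 = 50,110/51,006 = 0.982433; p₂ = l_77/l_76 = 48,740/50,110 = 0.972660.
P(exactly one) = p₁(1−p₂) + (1−p₁)p₂ = 0.026860 + 0.017087 = 0.043946.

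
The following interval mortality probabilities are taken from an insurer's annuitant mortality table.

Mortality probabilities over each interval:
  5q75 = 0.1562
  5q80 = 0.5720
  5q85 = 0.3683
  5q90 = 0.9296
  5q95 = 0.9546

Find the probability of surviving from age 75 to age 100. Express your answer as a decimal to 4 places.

0.0007

The overall survival probability is (1 − 0.1562) × (1 − 0.5720) × (1 − 0.3683) × (1 − 0.9296) × (1 − 0.9546).
= 0.8438 × 0.4280 × 0.6317 × 0.0704 × 0.0454 = 0.000729.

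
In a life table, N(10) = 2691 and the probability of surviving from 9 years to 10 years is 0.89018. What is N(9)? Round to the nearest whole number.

N(9) = N(10) / p = 2691 / 0.89018 = 3023.

3023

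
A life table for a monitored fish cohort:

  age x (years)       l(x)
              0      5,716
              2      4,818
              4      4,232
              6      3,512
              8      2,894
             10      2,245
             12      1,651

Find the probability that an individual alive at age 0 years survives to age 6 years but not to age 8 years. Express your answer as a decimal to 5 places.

0.10812

This is the probability of reaching 6 but not 8, conditional on being alive at 0: (l(6) − l(8)) / l(0).
= (3,512 − 2,894) / 5,716 = 618 / 5,716 = 0.108118.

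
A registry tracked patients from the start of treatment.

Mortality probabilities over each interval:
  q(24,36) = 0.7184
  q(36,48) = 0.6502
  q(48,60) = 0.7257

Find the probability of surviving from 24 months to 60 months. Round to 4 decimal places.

0.0270

P(survive 24→60) = (1 − 0.7184) × (1 − 0.6502) × (1 − 0.7257).
= 0.2816 × 0.3498 × 0.2743 = 0.027020.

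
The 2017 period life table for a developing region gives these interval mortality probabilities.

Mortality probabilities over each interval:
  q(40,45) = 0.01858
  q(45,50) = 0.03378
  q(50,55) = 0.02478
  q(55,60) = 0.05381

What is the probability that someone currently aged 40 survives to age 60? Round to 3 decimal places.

P(survive 40→60) = (1 − 0.01858) × (1 − 0.03378) × (1 − 0.02478) × (1 − 0.05381).
= 0.98142 × 0.96622 × 0.97522 × 0.94619 = 0.875008.

0.875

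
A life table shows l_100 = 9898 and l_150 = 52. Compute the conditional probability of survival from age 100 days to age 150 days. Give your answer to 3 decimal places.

The conditional survival probability is l_150/l_100 = 52/9898 = 0.005254.

0.005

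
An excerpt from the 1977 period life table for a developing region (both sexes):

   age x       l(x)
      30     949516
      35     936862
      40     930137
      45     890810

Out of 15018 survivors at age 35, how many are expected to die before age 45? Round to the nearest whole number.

The relevant probability is 1 − 890810/936862 = 0.049156.
Expected number = 15018 × 0.049156 = 738.

738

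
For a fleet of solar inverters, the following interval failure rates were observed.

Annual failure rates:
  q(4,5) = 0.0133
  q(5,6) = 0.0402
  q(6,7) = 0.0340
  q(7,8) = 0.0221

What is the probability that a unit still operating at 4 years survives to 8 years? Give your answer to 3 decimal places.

0.895

Chaining the interval survival probabilities: (1 − 0.0133) × (1 − 0.0402) × (1 − 0.0340) × (1 − 0.0221).
= 0.9867 × 0.9598 × 0.9660 × 0.9779 = 0.894618.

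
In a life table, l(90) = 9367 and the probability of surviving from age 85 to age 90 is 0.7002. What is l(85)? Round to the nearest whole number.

13378

l(85) = l(90) / p = 9367 / 0.7002 = 13378.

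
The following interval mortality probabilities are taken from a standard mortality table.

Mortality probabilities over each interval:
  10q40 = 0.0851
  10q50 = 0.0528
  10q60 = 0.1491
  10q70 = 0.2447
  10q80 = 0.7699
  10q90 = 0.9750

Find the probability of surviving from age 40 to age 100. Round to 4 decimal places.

Survival from 40 to 100 is the product of surviving each interval: (1 − 0.0851) × (1 − 0.0528) × (1 − 0.1491) × (1 − 0.2447) × (1 − 0.7699) × (1 − 0.9750).
= 0.9149 × 0.9472 × 0.8509 × 0.7553 × 0.2301 × 0.0250 = 0.003204.

0.0032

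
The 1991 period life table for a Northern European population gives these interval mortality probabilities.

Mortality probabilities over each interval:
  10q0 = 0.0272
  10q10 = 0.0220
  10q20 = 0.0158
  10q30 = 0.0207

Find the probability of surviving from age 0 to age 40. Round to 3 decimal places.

40p0 = (1 − 0.0272) × (1 − 0.0220) × (1 − 0.0158) × (1 − 0.0207).
= 0.9728 × 0.9780 × 0.9842 × 0.9793 = 0.916984.

0.917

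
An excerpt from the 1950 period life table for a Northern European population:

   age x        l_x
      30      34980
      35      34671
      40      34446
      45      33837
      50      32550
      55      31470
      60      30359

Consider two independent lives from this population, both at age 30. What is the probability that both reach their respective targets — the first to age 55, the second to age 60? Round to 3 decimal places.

0.781

p₁ = l_55/l_30 = 31470/34980 = 0.899657; p₂ = l_60/l_30 = 30359/34980 = 0.867896.
P(both) = p₁ × p₂ = 0.899657 × 0.867896 = 0.780809.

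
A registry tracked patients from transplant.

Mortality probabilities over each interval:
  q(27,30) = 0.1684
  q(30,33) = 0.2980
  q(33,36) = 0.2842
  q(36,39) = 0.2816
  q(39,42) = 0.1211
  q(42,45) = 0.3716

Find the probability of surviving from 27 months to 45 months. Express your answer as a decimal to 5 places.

Survival from 27 to 45 is the product of surviving each interval: (1 − 0.1684) × (1 − 0.2980) × (1 − 0.2842) × (1 − 0.2816) × (1 − 0.1211) × (1 − 0.3716).
= 0.8316 × 0.7020 × 0.7158 × 0.7184 × 0.8789 × 0.6284 = 0.165800.

0.16580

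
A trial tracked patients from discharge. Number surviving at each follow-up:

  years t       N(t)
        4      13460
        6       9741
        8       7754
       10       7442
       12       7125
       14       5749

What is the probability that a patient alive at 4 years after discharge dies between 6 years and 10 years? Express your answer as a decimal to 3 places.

This is the probability of reaching 6 but not 10, conditional on being alive at 4: (N(6) − N(10)) / N(4).
= (9741 − 7442) / 13460 = 2299 / 13460 = 0.170802.

0.171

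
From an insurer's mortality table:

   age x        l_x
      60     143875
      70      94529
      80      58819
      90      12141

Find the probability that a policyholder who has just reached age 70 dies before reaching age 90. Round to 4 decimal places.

0.8716

P(die before 90 | alive at 70) = 1 − l_90/l_70 = 1 − 12141/94529 = (82388)/94529 = 0.871563.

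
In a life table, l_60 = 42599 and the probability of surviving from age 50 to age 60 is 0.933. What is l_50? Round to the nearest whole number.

l_50 = l_60 / p = 42599 / 0.933 = 45658.

45658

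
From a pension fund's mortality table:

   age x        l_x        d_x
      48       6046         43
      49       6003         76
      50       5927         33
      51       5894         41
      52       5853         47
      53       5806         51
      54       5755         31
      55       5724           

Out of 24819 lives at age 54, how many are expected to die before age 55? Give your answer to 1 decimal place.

133.7

The relevant probability is 1 − 5724/5755 = 0.005387.
Expected number = 24819 × 0.005387 = 133.7.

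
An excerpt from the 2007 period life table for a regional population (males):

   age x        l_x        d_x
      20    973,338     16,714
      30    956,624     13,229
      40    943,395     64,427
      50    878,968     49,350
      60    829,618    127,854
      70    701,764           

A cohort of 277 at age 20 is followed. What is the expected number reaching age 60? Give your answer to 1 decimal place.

The relevant probability is 829,618/973,338 = 0.852343.
Expected number = 277 × 0.852343 = 236.1.

236.1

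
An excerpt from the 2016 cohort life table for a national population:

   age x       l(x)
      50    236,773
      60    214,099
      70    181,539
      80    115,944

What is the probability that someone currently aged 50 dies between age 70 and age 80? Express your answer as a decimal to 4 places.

This is the probability of reaching 70 but not 80, conditional on being alive at 50: (l(70) − l(80)) / l(50).
= (181,539 − 115,944) / 236,773 = 65,595 / 236,773 = 0.277038.

0.2770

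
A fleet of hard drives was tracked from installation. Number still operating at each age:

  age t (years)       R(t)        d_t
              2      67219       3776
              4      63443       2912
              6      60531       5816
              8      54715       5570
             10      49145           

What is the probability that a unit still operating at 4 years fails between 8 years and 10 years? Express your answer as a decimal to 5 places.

This is the probability of reaching 8 but not 10, conditional on being operational at 4: (R(8) − R(10)) / R(4).
= (54715 − 49145) / 63443 = 5570 / 63443 = 0.087795.

0.08780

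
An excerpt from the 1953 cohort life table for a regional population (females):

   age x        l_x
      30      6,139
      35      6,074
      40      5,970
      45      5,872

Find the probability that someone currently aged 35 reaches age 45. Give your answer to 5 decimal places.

We want 10p35 = l_45/l_35.
The conditional survival probability is l_45/l_35 = 5,872/6,074 = 0.966743.

0.96674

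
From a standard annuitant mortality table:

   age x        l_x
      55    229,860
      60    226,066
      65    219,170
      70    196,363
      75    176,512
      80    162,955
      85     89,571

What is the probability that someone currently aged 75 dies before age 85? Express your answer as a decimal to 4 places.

0.4926

P(die before 85 | alive at 75) = 1 − l_85/l_75 = 1 − 89,571/176,512 = (86,941)/176,512 = 0.492550.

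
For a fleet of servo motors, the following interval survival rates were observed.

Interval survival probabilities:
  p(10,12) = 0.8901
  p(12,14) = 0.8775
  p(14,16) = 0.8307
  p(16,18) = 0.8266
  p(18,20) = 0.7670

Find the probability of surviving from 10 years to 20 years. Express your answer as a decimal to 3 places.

P(survive 10→20) = 0.8901 × 0.8775 × 0.8307 × 0.8266 × 0.7670.
= 0.411359.

0.411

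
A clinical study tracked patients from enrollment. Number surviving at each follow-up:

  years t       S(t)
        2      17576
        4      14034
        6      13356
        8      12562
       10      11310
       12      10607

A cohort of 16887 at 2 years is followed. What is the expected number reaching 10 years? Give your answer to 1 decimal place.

The relevant probability is 11310/17576 = 0.643491.
Expected number = 16887 × 0.643491 = 10866.6.

10866.6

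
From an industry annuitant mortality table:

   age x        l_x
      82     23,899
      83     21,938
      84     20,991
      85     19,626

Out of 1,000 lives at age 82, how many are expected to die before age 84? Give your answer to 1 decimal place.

121.7

The relevant probability is 1 − 20,991/23,899 = 0.121679.
Expected number = 1,000 × 0.121679 = 121.7.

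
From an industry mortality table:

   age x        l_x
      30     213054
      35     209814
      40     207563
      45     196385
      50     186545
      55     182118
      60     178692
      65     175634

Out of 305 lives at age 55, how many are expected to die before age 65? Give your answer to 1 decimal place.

The relevant probability is 1 − 175634/182118 = 0.035603.
Expected number = 305 × 0.035603 = 10.9.

10.9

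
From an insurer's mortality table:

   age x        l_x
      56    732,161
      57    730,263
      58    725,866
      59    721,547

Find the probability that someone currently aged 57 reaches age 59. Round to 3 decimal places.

The conditional survival probability is l_59/l_57 = 721,547/730,263 = 0.988065.

0.988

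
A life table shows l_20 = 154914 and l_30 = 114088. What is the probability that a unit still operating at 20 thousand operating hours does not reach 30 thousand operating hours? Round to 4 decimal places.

P(fail before 30 | operational at 20) = 1 − l_30/l_20 = 1 − 114088/154914 = (40826)/154914 = 0.263540.

0.2635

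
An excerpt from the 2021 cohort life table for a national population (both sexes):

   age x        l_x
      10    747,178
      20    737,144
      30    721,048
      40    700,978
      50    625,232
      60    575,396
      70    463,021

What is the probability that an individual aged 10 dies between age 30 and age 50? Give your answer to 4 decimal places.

We want 20|20q10 = (l_30 − l_50)/l_10.
This is the probability of reaching 30 but not 50, conditional on being alive at 10: (l_30 − l_50) / l_10.
= (721,048 − 625,232) / 747,178 = 95,816 / 747,178 = 0.128237.

0.1282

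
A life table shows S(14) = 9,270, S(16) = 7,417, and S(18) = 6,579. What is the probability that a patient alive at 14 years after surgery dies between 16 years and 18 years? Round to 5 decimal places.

0.09040

This is the probability of reaching 16 but not 18, conditional on being alive at 14: (S(16) − S(18)) / S(14).
= (7,417 − 6,579) / 9,270 = 838 / 9,270 = 0.090399.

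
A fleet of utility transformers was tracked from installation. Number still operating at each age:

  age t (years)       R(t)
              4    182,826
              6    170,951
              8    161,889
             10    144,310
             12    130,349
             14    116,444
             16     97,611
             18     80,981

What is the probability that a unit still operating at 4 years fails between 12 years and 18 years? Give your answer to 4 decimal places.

This is the probability of reaching 12 but not 18, conditional on being operational at 4: (R(12) − R(18)) / R(4).
= (130,349 − 80,981) / 182,826 = 49,368 / 182,826 = 0.270027.

0.2700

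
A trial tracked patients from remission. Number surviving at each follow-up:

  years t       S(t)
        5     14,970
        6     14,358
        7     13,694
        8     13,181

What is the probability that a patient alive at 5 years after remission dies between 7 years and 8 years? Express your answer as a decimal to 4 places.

This is the probability of reaching 7 but not 8, conditional on being alive at 5: (S(7) − S(8)) / S(5).
= (13,694 − 13,181) / 14,970 = 513 / 14,970 = 0.034269.

0.0343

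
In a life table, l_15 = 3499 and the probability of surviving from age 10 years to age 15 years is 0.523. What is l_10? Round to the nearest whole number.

6690

l_10 = l_15 / p = 3499 / 0.523 = 6690.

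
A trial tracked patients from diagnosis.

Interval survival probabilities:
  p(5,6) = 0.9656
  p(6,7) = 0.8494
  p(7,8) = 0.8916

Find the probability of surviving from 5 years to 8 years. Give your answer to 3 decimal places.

0.731

The overall survival probability is 0.9656 × 0.8494 × 0.8916.
= 0.731273.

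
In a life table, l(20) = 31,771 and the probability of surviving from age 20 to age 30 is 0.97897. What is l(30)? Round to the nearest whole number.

l(30) = l(20) × p = 31,771 × 0.97897 = 31103.

31103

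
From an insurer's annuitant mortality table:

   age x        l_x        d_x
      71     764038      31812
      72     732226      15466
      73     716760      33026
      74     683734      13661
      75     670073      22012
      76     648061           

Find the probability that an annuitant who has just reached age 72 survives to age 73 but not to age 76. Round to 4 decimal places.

We want 1|3q72 = (l_73 − l_76)/l_72.
This is the probability of reaching 73 but not 76, conditional on being alive at 72: (l_73 − l_76) / l_72.
= (716760 − 648061) / 732226 = 68699 / 732226 = 0.093822.

0.0938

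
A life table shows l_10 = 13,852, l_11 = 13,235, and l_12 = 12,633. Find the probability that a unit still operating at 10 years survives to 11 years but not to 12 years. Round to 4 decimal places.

This is the probability of reaching 11 but not 12, conditional on being operational at 10: (l_11 − l_12) / l_10.
= (13,235 − 12,633) / 13,852 = 602 / 13,852 = 0.043459.

0.0435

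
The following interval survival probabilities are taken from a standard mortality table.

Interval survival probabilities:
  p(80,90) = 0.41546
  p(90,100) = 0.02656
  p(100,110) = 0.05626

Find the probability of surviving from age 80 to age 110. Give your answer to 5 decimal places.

P(survive 80→110) = 0.41546 × 0.02656 × 0.05626.
= 0.000621.

0.00062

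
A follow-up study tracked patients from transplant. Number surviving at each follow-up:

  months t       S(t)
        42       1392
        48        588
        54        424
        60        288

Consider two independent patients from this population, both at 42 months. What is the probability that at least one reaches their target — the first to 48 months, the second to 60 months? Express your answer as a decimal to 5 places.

p₁ = S(48)/S(42) = 588/1392 = 0.422414; p₂ = S(60)/S(42) = 288/1392 = 0.206897.
P(at least one) = 1 − (1−p₁)(1−p₂) = 1 − 0.577586 × 0.793103 = 0.541915.

0.54191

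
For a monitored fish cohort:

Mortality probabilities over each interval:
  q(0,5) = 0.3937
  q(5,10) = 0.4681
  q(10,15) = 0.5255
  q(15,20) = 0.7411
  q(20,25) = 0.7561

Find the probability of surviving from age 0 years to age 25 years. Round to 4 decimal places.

Chaining the interval survival probabilities: (1 − 0.3937) × (1 − 0.4681) × (1 − 0.5255) × (1 − 0.7411) × (1 − 0.7561).
= 0.6063 × 0.5319 × 0.4745 × 0.2589 × 0.2439 = 0.009663.

0.0097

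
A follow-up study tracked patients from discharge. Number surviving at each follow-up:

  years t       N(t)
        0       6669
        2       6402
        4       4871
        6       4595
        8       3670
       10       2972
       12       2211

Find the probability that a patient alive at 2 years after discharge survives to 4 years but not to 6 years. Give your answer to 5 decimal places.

This is the probability of reaching 4 but not 6, conditional on being alive at 2: (N(4) − N(6)) / N(2).
= (4871 − 4595) / 6402 = 276 / 6402 = 0.043112.

0.04311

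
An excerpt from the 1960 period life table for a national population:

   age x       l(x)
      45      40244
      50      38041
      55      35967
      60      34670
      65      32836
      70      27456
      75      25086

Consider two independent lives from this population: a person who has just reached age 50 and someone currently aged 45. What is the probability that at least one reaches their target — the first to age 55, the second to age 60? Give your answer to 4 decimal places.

p₁ = l(55)/l(50) = 35967/38041 = 0.945480; p₂ = l(60)/l(45) = 34670/40244 = 0.861495.
P(at least one) = 1 − (1−p₁)(1−p₂) = 1 − 0.054520 × 0.138505 = 0.992449.

0.9924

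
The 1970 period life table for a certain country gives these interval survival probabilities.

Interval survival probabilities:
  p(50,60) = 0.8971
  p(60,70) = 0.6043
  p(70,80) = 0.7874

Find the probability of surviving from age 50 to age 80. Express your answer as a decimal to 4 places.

The overall survival probability is 0.8971 × 0.6043 × 0.7874.
= 0.426863.

0.4269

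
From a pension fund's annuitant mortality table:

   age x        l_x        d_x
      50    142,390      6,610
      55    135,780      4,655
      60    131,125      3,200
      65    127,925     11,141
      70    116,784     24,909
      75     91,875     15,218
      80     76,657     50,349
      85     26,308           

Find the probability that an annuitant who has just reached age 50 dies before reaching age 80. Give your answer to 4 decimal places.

0.4616

P(die before 80 | alive at 50) = 1 − l_80/l_50 = 1 − 76,657/142,390 = (65,733)/142,390 = 0.461641.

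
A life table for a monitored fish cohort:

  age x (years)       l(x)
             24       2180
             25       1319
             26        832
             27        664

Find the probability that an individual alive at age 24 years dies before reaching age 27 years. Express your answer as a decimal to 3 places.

P(die before 27 | alive at 24) = 1 − l(27)/l(24) = 1 − 664/2180 = (1516)/2180 = 0.695413.

0.695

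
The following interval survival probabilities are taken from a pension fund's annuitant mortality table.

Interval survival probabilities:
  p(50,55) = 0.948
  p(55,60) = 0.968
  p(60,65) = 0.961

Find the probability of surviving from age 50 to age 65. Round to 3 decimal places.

Chaining the interval survival probabilities: 0.948 × 0.968 × 0.961.
= 0.881875.

0.882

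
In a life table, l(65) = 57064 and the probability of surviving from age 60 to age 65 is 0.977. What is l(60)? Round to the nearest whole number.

l(60) = l(65) / p = 57064 / 0.977 = 58407.

58407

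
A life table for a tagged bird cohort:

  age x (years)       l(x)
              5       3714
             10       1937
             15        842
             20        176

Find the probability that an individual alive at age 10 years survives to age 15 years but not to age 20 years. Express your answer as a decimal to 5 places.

This is the probability of reaching 15 but not 20, conditional on being alive at 10: (l(15) − l(20)) / l(10).
= (842 − 176) / 1937 = 666 / 1937 = 0.343831.

0.34383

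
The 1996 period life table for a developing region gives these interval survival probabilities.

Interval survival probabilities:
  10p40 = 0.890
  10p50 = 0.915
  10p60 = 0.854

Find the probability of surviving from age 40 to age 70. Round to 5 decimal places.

Survival from 40 to 70 is the product of surviving each interval: 0.890 × 0.915 × 0.854.
= 0.695455.

0.69545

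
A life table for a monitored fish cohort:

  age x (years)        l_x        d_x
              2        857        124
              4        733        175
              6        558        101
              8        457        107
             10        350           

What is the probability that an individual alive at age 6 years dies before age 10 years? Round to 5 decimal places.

0.37276

P(die before 10 | alive at 6) = 1 − l_10/l_6 = 1 − 350/558 = (208)/558 = 0.372760.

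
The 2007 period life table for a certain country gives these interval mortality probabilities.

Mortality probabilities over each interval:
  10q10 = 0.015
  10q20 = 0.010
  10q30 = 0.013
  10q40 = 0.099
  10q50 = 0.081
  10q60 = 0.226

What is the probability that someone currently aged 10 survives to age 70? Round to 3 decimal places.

0.617

Survival from 10 to 70 is the product of surviving each interval: (1 − 0.015) × (1 − 0.010) × (1 − 0.013) × (1 − 0.099) × (1 − 0.081) × (1 − 0.226).
= 0.985 × 0.990 × 0.987 × 0.901 × 0.919 × 0.774 = 0.616836.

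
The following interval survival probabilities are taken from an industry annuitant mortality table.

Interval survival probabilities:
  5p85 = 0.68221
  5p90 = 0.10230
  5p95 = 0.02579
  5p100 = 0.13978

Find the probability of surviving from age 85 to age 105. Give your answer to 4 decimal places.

Survival from 85 to 105 is the product of surviving each interval: 0.68221 × 0.10230 × 0.02579 × 0.13978.
= 0.000252.

0.0003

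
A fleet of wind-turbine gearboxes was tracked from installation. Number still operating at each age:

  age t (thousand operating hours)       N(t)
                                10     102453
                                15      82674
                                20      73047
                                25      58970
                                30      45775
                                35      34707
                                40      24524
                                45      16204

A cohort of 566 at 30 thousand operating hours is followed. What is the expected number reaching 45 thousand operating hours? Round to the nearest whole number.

200

The relevant probability is 16204/45775 = 0.353992.
Expected number = 566 × 0.353992 = 200.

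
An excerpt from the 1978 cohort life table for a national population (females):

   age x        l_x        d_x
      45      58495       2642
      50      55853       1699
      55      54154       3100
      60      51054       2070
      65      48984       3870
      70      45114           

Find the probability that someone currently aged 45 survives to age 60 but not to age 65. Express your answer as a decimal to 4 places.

We want 15|5q45 = (l_60 − l_65)/l_45.
This is the probability of reaching 60 but not 65, conditional on being alive at 45: (l_60 − l_65) / l_45.
= (51054 − 48984) / 58495 = 2070 / 58495 = 0.035388.

0.0354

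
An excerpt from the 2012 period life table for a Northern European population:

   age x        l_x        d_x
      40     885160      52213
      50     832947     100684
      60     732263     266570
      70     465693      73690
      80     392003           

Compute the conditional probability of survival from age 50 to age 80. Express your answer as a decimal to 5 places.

We want 30p50 = l_80/l_50.
The conditional survival probability is l_80/l_50 = 392003/832947 = 0.470622.

0.47062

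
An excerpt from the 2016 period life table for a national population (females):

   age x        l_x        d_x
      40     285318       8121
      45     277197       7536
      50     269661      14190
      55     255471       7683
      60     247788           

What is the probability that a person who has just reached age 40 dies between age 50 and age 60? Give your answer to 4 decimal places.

0.0767

This is the probability of reaching 50 but not 60, conditional on being alive at 40: (l_50 − l_60) / l_40.
= (269661 − 247788) / 285318 = 21873 / 285318 = 0.076662.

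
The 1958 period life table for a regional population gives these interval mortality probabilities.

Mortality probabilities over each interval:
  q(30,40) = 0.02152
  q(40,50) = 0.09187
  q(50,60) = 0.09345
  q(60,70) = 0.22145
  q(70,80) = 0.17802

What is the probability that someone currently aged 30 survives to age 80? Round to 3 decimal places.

0.516

Survival from 30 to 80 is the product of surviving each interval: (1 − 0.02152) × (1 − 0.09187) × (1 − 0.09345) × (1 − 0.22145) × (1 − 0.17802).
= 0.97848 × 0.90813 × 0.90655 × 0.77855 × 0.82198 = 0.515513.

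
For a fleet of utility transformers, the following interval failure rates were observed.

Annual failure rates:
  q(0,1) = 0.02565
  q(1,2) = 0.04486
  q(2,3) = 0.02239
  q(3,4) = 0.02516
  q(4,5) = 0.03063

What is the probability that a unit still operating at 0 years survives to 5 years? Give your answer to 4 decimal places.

The overall survival probability is (1 − 0.02565) × (1 − 0.04486) × (1 − 0.02239) × (1 − 0.02516) × (1 − 0.03063).
= 0.97435 × 0.95514 × 0.97761 × 0.97484 × 0.96937 = 0.859747.

0.8597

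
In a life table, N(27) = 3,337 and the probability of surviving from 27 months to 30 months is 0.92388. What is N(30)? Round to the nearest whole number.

N(30) = N(27) × p = 3,337 × 0.92388 = 3083.

3083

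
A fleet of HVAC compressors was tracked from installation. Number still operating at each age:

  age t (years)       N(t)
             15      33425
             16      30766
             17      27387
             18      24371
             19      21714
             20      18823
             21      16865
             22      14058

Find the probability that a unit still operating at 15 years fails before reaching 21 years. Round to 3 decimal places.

0.495

P(fail before 21 | operational at 15) = 1 − N(21)/N(15) = 1 − 16865/33425 = (16560)/33425 = 0.495438.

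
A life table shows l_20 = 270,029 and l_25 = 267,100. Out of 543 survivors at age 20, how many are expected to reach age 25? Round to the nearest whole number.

537

The relevant probability is 267,100/270,029 = 0.989153.
Expected number = 543 × 0.989153 = 537.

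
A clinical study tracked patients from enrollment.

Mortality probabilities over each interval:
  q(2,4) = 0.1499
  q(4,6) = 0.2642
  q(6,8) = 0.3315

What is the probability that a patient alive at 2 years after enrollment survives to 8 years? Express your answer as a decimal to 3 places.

0.418

Chaining the interval survival probabilities: (1 − 0.1499) × (1 − 0.2642) × (1 − 0.3315).
= 0.8501 × 0.7358 × 0.6685 = 0.418149.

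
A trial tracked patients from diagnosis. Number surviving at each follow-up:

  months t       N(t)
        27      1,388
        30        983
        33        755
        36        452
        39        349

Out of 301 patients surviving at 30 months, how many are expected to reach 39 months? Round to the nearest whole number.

107

The relevant probability is 349/983 = 0.355036.
Expected number = 301 × 0.355036 = 107.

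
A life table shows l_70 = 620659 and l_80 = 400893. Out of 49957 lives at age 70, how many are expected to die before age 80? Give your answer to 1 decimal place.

The relevant probability is 1 − 400893/620659 = 0.354085.
Expected number = 49957 × 0.354085 = 17689.0.

17689.0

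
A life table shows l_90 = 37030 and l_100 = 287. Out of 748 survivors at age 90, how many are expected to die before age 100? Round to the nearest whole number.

742

The relevant probability is 1 − 287/37030 = 0.992250.
Expected number = 748 × 0.992250 = 742.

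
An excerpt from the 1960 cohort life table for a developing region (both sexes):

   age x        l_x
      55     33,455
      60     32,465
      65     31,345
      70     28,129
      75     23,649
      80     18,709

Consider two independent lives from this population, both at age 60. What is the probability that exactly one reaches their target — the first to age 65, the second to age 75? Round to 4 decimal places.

0.2873

p₁ = l_65/l_60 = 31,345/32,465 = 0.965501; p₂ = l_75/l_60 = 23,649/32,465 = 0.728446.
P(exactly one) = p₁(1−p₂) + (1−p₁)p₂ = 0.262186 + 0.025131 = 0.287316.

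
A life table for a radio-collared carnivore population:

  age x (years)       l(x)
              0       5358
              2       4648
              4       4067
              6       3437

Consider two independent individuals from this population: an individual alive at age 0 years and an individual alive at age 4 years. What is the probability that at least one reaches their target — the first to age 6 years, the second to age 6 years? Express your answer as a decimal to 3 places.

p₁ = l(6)/l(0) = 3437/5358 = 0.641471; p₂ = l(6)/l(4) = 3437/4067 = 0.845095.
P(at least one) = 1 − (1−p₁)(1−p₂) = 1 − 0.358529 × 0.154905 = 0.944462.

0.944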